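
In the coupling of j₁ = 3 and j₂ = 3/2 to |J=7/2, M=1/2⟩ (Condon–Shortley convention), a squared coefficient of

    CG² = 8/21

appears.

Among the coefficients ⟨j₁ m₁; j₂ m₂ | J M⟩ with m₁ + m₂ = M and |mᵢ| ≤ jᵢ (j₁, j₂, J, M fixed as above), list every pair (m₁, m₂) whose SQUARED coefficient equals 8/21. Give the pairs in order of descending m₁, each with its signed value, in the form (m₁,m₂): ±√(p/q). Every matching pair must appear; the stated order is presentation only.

Admissible pairs with m₁+m₂ = M = 1/2: (-1,3/2), (0,1/2), (1,-1/2), (2,-3/2)
  (m₁,m₂)=(2,-3/2): CG² = 5/21, CG = +√(5/21)
  (m₁,m₂)=(1,-1/2): CG² = 2/7, CG = +√(2/7)
  (m₁,m₂)=(0,1/2): CG² = 2/21, CG = −√(2/21)
  (m₁,m₂)=(-1,3/2): CG² = 8/21, CG = −√(8/21)   ← matches the target
Pairs with CG² = 8/21: (-1,3/2): −√(8/21)

(-1,3/2): −√(8/21)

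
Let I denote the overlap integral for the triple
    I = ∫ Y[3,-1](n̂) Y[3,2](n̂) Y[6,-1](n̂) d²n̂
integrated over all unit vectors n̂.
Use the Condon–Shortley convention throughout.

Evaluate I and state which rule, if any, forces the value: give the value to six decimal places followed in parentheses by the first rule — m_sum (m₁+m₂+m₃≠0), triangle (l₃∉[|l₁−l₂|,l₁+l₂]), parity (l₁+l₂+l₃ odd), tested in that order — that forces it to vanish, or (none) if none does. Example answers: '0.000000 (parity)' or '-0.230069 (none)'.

m-sum 0 ✓  L=12 even ✓  0≤6≤6 ✓
Π(2lᵢ+1) = 7×7×13 = 637
triangle coeff Δ(3,3,6) = 1/12012
Σ_t [0,0]: t=0:+1/1296 = 1/1296
(3j)²=100/3003 [(3 3 6; 0 0 0)], sign=+1
Σ_t [0,0]: t=0:+1/5760 = 1/5760
(3j)²=5/572 [(3 3 6; -1 2 -1)], sign=-1
⇒ 4πI² = 875/4719
I = (-1)√(875/4719/(4π)) = -0.12147142
No selection rule forces the value: the integral is nonzero (none).

-0.121471 (none)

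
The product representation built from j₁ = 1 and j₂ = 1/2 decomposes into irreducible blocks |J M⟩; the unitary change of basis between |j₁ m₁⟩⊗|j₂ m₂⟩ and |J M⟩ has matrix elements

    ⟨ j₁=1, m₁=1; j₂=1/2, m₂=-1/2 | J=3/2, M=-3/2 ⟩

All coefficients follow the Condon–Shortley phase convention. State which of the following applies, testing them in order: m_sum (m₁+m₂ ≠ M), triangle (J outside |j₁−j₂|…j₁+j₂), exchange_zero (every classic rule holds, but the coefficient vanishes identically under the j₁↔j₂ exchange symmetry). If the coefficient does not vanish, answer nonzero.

m-sum: m₁+m₂ = 1+(-1/2) = 1/2, M = -3/2  ✗ ⇒ coefficient is 0

m_sum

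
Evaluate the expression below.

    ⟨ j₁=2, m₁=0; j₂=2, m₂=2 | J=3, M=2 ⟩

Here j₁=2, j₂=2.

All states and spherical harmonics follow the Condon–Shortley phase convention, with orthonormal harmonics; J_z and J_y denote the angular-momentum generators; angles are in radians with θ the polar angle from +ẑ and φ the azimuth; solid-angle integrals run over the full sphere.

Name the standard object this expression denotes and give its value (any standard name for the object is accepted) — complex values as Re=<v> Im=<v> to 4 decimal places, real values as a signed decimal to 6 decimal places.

Clebsch–Gordan coefficient, −√(1/2) ≈ -0.707107

This is a Clebsch–Gordan (vector-coupling) coefficient.
√[7·1!3!3!/8! · 2!2!4!0!5!1!] = √(72)
  +(−1)^1/∏(1,0,1,3,2,0)! = -1/12  (running -1/12)
⟨..|..⟩ = √(72)·(-1/12) = -0.707107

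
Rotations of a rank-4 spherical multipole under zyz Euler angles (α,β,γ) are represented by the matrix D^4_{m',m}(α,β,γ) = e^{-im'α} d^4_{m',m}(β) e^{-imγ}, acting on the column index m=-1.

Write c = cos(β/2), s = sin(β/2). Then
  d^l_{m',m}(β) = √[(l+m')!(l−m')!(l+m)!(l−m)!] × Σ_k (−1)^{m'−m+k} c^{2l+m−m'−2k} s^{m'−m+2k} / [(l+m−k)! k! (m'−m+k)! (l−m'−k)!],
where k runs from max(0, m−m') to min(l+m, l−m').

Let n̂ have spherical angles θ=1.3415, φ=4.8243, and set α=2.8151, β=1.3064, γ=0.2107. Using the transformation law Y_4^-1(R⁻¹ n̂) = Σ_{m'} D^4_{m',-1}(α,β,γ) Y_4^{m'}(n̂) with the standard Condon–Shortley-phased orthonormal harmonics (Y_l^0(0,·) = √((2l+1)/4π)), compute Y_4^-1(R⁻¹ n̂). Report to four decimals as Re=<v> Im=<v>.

Need the full column D^4_{m',-1} for m'=−4..4 at α=2.8151, β=1.3064, γ=0.2107.
cos(β/2)=0.794143, sin(β/2)=0.607731
d^4_{-4,-1}: single k=3 term ⇒ +0.530544;  D = +0.242886-0.471682i
d^4_{-3,-1}: k∈[2..3] ⇒ +0.735335 -0.717727 = +0.017609;  D = -0.012656+0.012243i
d^4_{-2,-1}: k∈[1..3] ⇒ +0.513616 -1.503952 +0.587175 = -0.403160;  D = -0.364366+0.172555i
d^4_{-1,-1}: k∈[0..3] ⇒ +0.158194 -1.389653 +1.627651 -0.317735 = +0.078457;  D = -0.077932+0.009064i
d^4_{0,-1}: k∈[0..3] ⇒ -0.541399 +1.902365 -1.114086 +0.108741 = +0.355620;  D = +0.347756+0.074376i
d^4_{1,-1}: k∈[0..3] ⇒ +0.926435 -1.627651 +0.476602 -0.018608 = -0.243221;  D = +0.208963+0.124462i
d^4_{2,-1}: k∈[0..2] ⇒ -1.002634 +0.880762 -0.103161 = -0.225033;  D = -0.146190-0.171079i
d^4_{3,-1}: k∈[0..1] ⇒ +0.717727 -0.252194 = +0.465532;  D = -0.172943-0.432217i
d^4_{4,-1}: single k=0 term ⇒ -0.310704;  D = -0.016809-0.310249i
Y_4^{m'}(θ=1.3415,φ=4.8243) and Σ D·Y over m':
  (+0.2429-0.4717i)·(+0.3588-0.1723i)  (-0.0127+0.0122i)·(-0.0866-0.2481i)  (-0.3644+0.1726i)·(+0.1975-0.0450i)  (-0.0779+0.0091i)·(-0.0309-0.2745i)  (+0.3478+0.0744i)·(+0.1633+0.0000i)  (+0.2090+0.1245i)·(+0.0309-0.2745i)  (-0.1462-0.1711i)·(+0.1975+0.0450i)  (-0.1729-0.4322i)·(+0.0866-0.2481i)  (-0.0168-0.3102i)·(+0.3588+0.1723i)
Y_4^-1(R⁻¹ n̂) = -0.047831-0.327877i

Re=-0.0478 Im=-0.3279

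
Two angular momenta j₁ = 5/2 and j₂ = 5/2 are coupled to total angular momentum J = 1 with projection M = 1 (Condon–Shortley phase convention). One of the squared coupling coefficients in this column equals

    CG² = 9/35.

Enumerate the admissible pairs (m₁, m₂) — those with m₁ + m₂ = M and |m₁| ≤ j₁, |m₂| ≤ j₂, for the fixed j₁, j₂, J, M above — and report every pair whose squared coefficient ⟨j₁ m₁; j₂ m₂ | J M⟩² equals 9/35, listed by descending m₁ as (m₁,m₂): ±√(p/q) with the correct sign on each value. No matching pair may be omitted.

Admissible pairs with m₁+m₂ = M = 1: (-3/2,5/2), (-1/2,3/2), (1/2,1/2), (3/2,-1/2), (5/2,-3/2)
  (m₁,m₂)=(5/2,-3/2): CG² = 1/7, CG = +√(1/7)
  (m₁,m₂)=(3/2,-1/2): CG² = 8/35, CG = −√(8/35)
  (m₁,m₂)=(1/2,1/2): CG² = 9/35, CG = +√(9/35)   ← matches the target
  (m₁,m₂)=(-1/2,3/2): CG² = 8/35, CG = −√(8/35)
  (m₁,m₂)=(-3/2,5/2): CG² = 1/7, CG = +√(1/7)
Pairs with CG² = 9/35: (1/2,1/2): +√(9/35)

(1/2,1/2): +√(9/35)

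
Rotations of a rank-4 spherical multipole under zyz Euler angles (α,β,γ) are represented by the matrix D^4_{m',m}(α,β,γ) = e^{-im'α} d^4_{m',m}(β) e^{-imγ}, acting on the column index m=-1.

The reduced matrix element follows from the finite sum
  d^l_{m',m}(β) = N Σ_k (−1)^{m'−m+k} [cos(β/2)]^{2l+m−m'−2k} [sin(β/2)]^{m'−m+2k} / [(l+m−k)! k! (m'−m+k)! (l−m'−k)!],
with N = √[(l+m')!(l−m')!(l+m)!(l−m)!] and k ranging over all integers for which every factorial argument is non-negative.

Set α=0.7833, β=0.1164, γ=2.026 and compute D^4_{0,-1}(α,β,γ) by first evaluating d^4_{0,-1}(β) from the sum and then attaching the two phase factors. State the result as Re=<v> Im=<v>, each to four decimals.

Re=0.1107 Im=-0.2262

D^4_{0,-1}(0.7833,0.1164,2.0260) = e^{-i·0·0.7833}·d^4_{0,-1}(0.1164)·e^{-i·-1·2.0260}. Compute d first:
Half-angle: c=0.998307, s=0.058167. N=√(24·24·6·120)=643.987578
The bounds max(0,m−m')=0 and min(l+m,l−m')=3 give 4 terms
  k=0: (−1)^1·643.9876/(144)·0.9983^7·0.0582^1 = -0.257064
  k=1: (−1)^2·643.9876/(24)·0.9983^5·0.0582^3 = +0.005236
  k=2: (−1)^3·643.9876/(24)·0.9983^3·0.0582^5 = -0.000018
  k=3: (−1)^4·643.9876/(144)·0.9983^1·0.0582^7 = +0.000000
d^4_{0,-1}(0.1164) = -0.257064 +0.005236 -0.000018 +0.000000 = -0.251845
D = (+1.000000+0.000000i)·(-0.251845)·(-0.439645+0.898172i) = +0.110723-0.226200i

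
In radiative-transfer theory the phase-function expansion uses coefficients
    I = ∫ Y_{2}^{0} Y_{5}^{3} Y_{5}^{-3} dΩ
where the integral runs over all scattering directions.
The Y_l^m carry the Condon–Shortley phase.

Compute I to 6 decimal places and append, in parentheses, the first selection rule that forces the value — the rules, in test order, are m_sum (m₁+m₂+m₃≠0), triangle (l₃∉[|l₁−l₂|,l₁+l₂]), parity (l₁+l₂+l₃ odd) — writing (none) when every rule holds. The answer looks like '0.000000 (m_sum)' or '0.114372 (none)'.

-0.016174 (none)

m-sum 0 ✓  L=12 even ✓  3≤5≤7 ✓
Π(2lᵢ+1) = 5×11×11 = 605
triangle coeff Δ(2,5,5) = 1/38610
Σ_t [0,2]: t=0:+1/2880 t=1:−1/576 t=2:+1/2880 = -1/960
(3j)²=10/429 [(2 5 5; 0 0 0)], sign=+1
Σ_t [0,2]: t=0:+1/161280 t=1:−1/5040 t=2:+1/5760 = -1/53760
(3j)²=1/4290 [(2 5 5; 0 3 -3)], sign=-1
⇒ 4πI² = 5/1521
I = (-1)√(5/1521/(4π)) = -0.01617393
No selection rule forces the value: the integral is nonzero (none).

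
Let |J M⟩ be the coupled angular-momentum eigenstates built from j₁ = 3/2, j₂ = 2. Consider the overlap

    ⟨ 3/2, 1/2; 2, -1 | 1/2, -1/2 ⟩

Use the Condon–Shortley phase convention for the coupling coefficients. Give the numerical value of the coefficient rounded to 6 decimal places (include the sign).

j₁+j₂−J=3  J+j₁−j₂=0  J−j₁+j₂=1  j₁+j₂+J+1=5
(j₁±m₁, j₂±m₂, J±M) = (2,1,1,3,0,1)
P² = 6/5
sum k=1..1:
  [1] −1/2 = -1/2
S = -1/2
C² = P²·S² = 3/10 ; C = -0.547723

−√(3/10) ≈ -0.547723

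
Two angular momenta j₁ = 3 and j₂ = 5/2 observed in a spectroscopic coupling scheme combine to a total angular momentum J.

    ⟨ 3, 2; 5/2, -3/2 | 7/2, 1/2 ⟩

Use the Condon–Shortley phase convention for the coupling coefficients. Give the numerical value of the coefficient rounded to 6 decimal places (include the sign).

+0.563436

j₁+j₂−J=2  J+j₁−j₂=4  J−j₁+j₂=3  j₁+j₂+J+1=10
(j₁±m₁, j₂±m₂, J±M) = (5,1,1,4,4,3)
P² = 9216/35
sum k=0..1:
  [0] +1/24 = 1/24
  [1] −1/144 = -1/144
S = 5/144
C² = P²·S² = 20/63 ; C = +0.563436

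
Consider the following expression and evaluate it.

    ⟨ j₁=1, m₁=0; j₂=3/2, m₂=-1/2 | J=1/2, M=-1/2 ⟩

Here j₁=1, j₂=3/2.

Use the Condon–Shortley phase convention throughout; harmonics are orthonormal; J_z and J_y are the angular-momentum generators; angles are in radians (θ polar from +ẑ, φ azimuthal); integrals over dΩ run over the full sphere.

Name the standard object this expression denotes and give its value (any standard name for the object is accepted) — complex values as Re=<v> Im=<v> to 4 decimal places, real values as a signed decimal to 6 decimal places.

This is a Clebsch–Gordan (vector-coupling) coefficient.
√[2·2!0!1!/4! · 1!1!1!2!0!1!] = √(1/3)
  +(−1)^1/∏(1,1,0,0,0,1)! = -1  (running -1)
⟨..|..⟩ = √(1/3)·(-1) = -0.577350

Clebsch–Gordan coefficient, −√(1/3) ≈ -0.577350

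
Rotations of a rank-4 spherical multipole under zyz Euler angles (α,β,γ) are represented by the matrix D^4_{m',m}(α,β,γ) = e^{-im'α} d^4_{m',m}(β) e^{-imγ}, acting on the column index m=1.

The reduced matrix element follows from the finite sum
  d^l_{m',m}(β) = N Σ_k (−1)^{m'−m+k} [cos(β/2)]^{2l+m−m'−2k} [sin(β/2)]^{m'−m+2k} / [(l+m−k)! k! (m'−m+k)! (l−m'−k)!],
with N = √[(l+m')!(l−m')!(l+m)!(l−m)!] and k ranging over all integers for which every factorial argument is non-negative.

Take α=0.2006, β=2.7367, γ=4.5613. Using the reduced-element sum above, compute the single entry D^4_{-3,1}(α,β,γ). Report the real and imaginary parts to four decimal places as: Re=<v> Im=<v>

Re=0.1802 Im=-0.1924

Split into d^4_{-3,1}(β=2.7367) × two z-phases.
With c≡cos(β/2)=0.201066 and s≡sin(β/2)=0.979578, N=[1·5040·120·6]^{1/2}=1904.940944
k: max(0,(1)−(-3))=4 … min(4+(1),4−(-3))=5
  k=4: (−1)^0·1904.9409/(144)·0.2011^4·0.9796^4 = +0.019908
  k=5: (−1)^1·1904.9409/(240)·0.2011^2·0.9796^6 = -0.283519
d^4_{-3,1}(2.7367) = +0.019908 -0.283519 = -0.263611
D = (+0.824318+0.566127i)·(-0.263611)·(-0.150515+0.988608i) = +0.180244-0.192361i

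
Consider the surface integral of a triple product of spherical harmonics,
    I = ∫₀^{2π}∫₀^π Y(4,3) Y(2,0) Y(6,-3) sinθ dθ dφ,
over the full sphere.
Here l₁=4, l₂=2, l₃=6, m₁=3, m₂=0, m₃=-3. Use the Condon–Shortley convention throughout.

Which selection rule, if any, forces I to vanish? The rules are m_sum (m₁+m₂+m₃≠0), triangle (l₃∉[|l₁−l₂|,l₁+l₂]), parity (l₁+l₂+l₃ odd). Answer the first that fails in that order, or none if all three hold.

m₁+m₂+m₃ = 3 + 0 − 3 = 0  ✓
triangle: |4−2|=2 ≤ l₃=6 ≤ 4+2=6  ✓
parity: l₁+l₂+l₃ = 12 is even  ✓

none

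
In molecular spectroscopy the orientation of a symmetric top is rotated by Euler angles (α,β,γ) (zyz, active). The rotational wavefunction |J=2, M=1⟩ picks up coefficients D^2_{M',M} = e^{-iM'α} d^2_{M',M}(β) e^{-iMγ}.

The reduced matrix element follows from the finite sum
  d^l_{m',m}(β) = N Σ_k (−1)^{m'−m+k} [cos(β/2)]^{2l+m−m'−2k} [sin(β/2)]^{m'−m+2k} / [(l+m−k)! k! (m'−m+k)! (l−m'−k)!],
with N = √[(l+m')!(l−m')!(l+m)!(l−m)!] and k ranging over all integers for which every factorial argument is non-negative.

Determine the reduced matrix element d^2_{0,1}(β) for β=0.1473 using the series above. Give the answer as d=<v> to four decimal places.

d^2_{0,1}(β=0.1473) via the finite sum:
c=cos(0.147300/2)=0.997289, s=sin(0.147300/2)=0.073583; N=√[2·2·6·1]=4.898979
k∈{1,2} keeps every argument non-negative
  k=1: (−1)^0·4.8990/(2)·0.9973^3·0.0736^1 = +0.178780
  k=2: (−1)^1·4.8990/(2)·0.9973^1·0.0736^3 = -0.000973
d^2_{0,1}(0.1473) = +0.178780 -0.000973 = +0.177807

d=0.1778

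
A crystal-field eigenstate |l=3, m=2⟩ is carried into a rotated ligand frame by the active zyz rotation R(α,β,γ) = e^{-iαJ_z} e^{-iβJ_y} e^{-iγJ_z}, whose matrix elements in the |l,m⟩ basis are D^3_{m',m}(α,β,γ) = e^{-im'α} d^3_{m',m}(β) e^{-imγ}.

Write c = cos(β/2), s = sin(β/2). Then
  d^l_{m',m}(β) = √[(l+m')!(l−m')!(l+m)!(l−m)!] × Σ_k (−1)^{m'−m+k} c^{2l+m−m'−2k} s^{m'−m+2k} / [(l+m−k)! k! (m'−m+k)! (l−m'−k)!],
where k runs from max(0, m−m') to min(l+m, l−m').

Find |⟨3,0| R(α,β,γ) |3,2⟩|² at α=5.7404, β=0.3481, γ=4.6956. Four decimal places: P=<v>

First d^3_{0,2}(β=0.3481), then the phase factors e^{-i(0)α} and e^{-i(2)γ}:
c=cos(0.348100/2)=0.984891, s=sin(0.348100/2)=0.173173; N=√[6·6·120·1]=65.726707
k: max(0,(2)−(0))=2 … min(3+(2),3−(0))=3
  k=2: (−1)^0·65.7267/(12)·0.9849^4·0.1732^2 = +0.154551
  k=3: (−1)^1·65.7267/(12)·0.9849^2·0.1732^4 = -0.004778
d^3_{0,2}(0.3481) = +0.154551 -0.004778 = +0.149773
|D^3_{0,2}|² = |d^3_{0,2}(β)|² = (+0.149773)² = 0.022432 (the z-rotation phases have unit modulus)

P=0.0224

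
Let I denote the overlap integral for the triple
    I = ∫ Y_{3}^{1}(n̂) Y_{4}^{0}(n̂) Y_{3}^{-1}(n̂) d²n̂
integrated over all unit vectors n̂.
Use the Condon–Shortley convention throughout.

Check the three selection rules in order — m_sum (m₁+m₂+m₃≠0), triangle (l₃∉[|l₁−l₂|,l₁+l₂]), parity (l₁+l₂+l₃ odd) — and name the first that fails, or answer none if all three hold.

none

m₁+m₂+m₃ = 1 + 0 − 1 = 0  ✓
triangle: |3−4|=1 ≤ l₃=3 ≤ 3+4=7  ✓
parity: l₁+l₂+l₃ = 10 is even  ✓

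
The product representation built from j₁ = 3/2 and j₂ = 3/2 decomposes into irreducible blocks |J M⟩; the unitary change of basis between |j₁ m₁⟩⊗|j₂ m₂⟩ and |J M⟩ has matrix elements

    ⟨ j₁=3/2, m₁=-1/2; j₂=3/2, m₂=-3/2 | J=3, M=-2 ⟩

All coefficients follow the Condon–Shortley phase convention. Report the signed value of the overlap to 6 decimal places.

j₁+j₂−J=0  J+j₁−j₂=3  J−j₁+j₂=3  j₁+j₂+J+1=7
(j₁±m₁, j₂±m₂, J±M) = (1,2,0,3,1,5)
P² = 72
sum k=0..0:
  [0] +1/12 = 1/12
S = 1/12
C² = P²·S² = 1/2 ; C = +0.707107

+√(1/2) = +0.707107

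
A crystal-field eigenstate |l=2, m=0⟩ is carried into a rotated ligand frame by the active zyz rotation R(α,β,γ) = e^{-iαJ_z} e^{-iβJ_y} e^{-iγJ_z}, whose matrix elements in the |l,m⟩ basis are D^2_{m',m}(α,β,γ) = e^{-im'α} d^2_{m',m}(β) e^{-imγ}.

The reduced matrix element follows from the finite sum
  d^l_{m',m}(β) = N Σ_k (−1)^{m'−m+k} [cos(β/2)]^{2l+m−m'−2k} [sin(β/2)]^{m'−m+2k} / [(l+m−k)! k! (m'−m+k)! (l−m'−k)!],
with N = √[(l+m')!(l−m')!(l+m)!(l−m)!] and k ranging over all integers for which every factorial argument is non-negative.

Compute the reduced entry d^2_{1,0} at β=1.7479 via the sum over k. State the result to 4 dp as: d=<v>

d^2_{1,0}(β=1.7479) via the finite sum:
c=cos(1.747900/2)=0.641802, s=sin(1.747900/2)=0.766870; N=√[6·1·2·2]=4.898979
The bounds max(0,m−m')=0 and min(l+m,l−m')=1 give 2 terms
  k=0: (−1)^1·4.8990/(2)·0.6418^3·0.7669^1 = -0.496594
  k=1: (−1)^2·4.8990/(2)·0.6418^1·0.7669^3 = +0.708994
d^2_{1,0}(1.7479) = -0.496594 +0.708994 = +0.212400

d=0.2124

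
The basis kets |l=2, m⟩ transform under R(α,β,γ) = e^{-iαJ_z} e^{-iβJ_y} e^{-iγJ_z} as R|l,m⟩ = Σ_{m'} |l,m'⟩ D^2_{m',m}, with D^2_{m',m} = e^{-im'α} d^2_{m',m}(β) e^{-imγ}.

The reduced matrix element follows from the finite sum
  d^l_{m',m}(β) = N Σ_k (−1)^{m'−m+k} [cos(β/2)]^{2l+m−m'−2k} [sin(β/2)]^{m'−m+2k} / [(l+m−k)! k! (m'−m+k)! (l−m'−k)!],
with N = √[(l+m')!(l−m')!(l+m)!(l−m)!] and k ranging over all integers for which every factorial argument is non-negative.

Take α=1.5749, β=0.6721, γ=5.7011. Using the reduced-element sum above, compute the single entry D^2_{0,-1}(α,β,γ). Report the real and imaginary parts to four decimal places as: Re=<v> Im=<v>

Split into d^2_{0,-1}(β=0.6721) × two z-phases.
c=cos(0.672100/2)=0.944065, s=sin(0.672100/2)=0.329761; N=√[2·2·1·6]=4.898979
k∈{0,1} keeps every argument non-negative
  k=0: (−1)^1·4.8990/(2)·0.9441^3·0.3298^1 = -0.679641
  k=1: (−1)^2·4.8990/(2)·0.9441^1·0.3298^3 = +0.082923
d^2_{0,-1}(0.6721) = -0.679641 +0.082923 = -0.596718
Attach z-rotation phases: D = e^{-i(0)(1.5749)}·(-0.596718)·e^{-i(-1)(5.7011)} = -0.498449+0.328056i

Re=-0.4984 Im=0.3281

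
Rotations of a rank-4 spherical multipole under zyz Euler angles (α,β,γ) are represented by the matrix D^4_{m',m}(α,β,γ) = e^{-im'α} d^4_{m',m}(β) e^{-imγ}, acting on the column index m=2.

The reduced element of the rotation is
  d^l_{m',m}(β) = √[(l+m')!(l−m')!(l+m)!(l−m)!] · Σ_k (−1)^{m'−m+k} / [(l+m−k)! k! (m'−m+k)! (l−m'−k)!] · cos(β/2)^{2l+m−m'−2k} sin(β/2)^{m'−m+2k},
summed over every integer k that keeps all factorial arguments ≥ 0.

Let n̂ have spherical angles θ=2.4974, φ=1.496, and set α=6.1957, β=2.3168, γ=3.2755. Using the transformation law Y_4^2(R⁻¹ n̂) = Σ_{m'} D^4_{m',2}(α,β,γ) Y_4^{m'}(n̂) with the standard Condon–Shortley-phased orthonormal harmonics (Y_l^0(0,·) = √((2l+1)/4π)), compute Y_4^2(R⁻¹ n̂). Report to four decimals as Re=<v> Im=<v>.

Need the full column D^4_{m',2} for m'=−4..4 at α=6.1957, β=2.3168, γ=3.2755.
cos(β/2)=0.400806, sin(β/2)=0.916163
d^4_{-4,2}: single k=6 term ⇒ +0.502671;  D = +0.409767-0.291151i
d^4_{-3,2}: k∈[5..6] ⇒ +0.466500 -0.812470 = -0.345970;  D = -0.298458+0.174980i
d^4_{-2,2}: k∈[4..6] ⇒ +0.272721 -1.139950 +0.496343 = -0.370886;  D = -0.335119+0.158909i
d^4_{-1,2}: k∈[3..5] ⇒ +0.112487 -0.881601 +0.921254 = +0.152140;  D = +0.142638-0.052925i
d^4_{0,2}: k∈[2..4] ⇒ +0.033012 -0.459957 +0.901210 = +0.474265;  D = +0.457358-0.125502i
d^4_{1,2}: k∈[1..3] ⇒ +0.006459 -0.168731 +0.587734 = +0.425462;  D = +0.418563-0.076308i
d^4_{2,2}: k∈[0..2] ⇒ +0.000666 -0.041757 +0.272721 = +0.231630;  D = +0.230632-0.021475i
d^4_{3,2}: k∈[0..1] ⇒ -0.005696 +0.089284 = +0.083588;  D = +0.083587-0.000448i
d^4_{4,2}: single k=0 term ⇒ +0.018413;  D = +0.018351+0.001511i
Y_4^{m'}(θ=2.4974,φ=1.496) and Σ D·Y over m':
  (+0.4098-0.2912i)·(+0.0550+0.0170i)  (-0.2985+0.1750i)·(+0.0482-0.2113i)  (-0.3351+0.1589i)·(-0.4146-0.0625i)  (+0.1426-0.0529i)·(-0.0250+0.3342i)  (+0.4574-0.1255i)·(-0.1982+0.0000i)  (+0.4186-0.0763i)·(+0.0250+0.3342i)  (+0.2306-0.0215i)·(-0.4146+0.0625i)  (+0.0836-0.0004i)·(-0.0482-0.2113i)  (+0.0184+0.0015i)·(+0.0550-0.0170i)
Y_4^2(R⁻¹ n̂) = +0.061012+0.234811i

Re=0.0610 Im=0.2348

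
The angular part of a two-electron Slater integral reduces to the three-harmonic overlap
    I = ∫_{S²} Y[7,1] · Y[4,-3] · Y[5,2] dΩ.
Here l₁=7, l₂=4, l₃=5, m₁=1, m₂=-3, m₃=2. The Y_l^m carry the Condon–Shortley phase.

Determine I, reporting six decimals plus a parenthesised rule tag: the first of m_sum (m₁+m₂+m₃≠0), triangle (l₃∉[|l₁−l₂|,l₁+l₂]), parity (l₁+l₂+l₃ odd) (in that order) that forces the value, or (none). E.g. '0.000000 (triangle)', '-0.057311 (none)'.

m-sum 0 ✓  L=16 even ✓  3≤5≤11 ✓
Π(2lᵢ+1) = 15×9×11 = 1485
triangle coeff Δ(7,4,5) = 1/6126120
Σ_t [2,4]: t=2:+1/69120 t=3:−1/20736 t=4:+1/69120 = -1/51840
(3j)²=280/21879 [(7 4 5; 0 0 0)], sign=+1
Σ_t [0,1]: t=0:+1/1036800 t=1:−1/172800 = -1/207360
(3j)²=245/14586 [(7 4 5; 1 -3 2)], sign=+1
⇒ 4πI² = 171500/537251
I = (+1)√(171500/537251/(4π)) = 0.15938172
No selection rule forces the value: the integral is nonzero (none).

0.159382 (none)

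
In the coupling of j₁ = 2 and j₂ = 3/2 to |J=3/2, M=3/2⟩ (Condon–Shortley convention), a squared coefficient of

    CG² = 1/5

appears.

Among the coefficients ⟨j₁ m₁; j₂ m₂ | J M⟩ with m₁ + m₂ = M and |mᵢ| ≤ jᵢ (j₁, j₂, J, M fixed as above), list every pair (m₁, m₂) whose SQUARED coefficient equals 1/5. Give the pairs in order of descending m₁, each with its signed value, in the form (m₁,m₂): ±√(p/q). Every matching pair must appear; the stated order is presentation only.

Admissible pairs with m₁+m₂ = M = 3/2: (0,3/2), (1,1/2), (2,-1/2)
  (m₁,m₂)=(2,-1/2): CG² = 2/5, CG = +√(2/5)
  (m₁,m₂)=(1,1/2): CG² = 2/5, CG = −√(2/5)
  (m₁,m₂)=(0,3/2): CG² = 1/5, CG = +√(1/5)   ← matches the target
Pairs with CG² = 1/5: (0,3/2): +√(1/5)

(0,3/2): +√(1/5)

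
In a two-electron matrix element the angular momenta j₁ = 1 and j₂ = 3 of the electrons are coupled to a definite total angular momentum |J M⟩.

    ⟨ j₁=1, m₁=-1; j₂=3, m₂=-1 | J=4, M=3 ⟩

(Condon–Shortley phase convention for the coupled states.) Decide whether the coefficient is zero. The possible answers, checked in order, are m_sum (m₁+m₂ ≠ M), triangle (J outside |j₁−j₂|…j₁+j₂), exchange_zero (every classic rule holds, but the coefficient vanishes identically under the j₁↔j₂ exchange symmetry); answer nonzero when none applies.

m_sum

m-sum: m₁+m₂ = -1+(-1) = -2, M = 3  ✗ ⇒ coefficient is 0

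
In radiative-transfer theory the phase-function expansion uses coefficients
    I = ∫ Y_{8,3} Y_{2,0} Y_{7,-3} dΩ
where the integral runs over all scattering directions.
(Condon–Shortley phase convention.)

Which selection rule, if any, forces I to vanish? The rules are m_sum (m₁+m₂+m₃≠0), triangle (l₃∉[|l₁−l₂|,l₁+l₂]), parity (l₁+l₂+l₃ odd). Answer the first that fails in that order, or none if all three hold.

parity

azimuthal sum: 3 + 0 − 3 = 0  ✓
6 ≤ 7 ≤ 10 (triangle on l)  ✓
L = 8 + 2 + 7 = 17 (odd)  ✗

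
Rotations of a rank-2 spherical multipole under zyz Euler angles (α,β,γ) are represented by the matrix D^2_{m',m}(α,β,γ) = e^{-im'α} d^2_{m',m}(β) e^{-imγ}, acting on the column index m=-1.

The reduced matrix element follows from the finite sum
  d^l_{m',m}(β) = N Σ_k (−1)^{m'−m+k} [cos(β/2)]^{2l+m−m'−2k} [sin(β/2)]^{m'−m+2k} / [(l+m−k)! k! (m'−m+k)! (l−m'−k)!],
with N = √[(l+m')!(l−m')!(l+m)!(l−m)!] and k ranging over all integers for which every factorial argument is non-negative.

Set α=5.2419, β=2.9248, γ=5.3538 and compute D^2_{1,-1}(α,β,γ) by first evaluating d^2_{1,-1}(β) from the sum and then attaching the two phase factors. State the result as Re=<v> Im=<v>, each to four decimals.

D^2_{1,-1}(5.2419,2.9248,5.3538) = e^{-i·1·5.2419}·d^2_{1,-1}(2.9248)·e^{-i·-1·5.3538}. Compute d first:
Half-angle: c=0.108184, s=0.994131. N=√(6·1·1·6)=6.000000
Admissible k: 0..1 (factorial args all ≥0)
  k=0: (−1)^2·6.0000/(2)·0.1082^2·0.9941^2 = +0.034701
  k=1: (−1)^3·6.0000/(6)·0.1082^0·0.9941^4 = -0.976729
d^2_{1,-1}(2.9248) = +0.034701 -0.976729 = -0.942029
Phases: e^{-i·(1)·5.2419}=+0.505111+0.863054i, e^{-i·(-1)·5.3538}=+0.598327-0.801252i ⇒ D=-0.936137-0.105193i

Re=-0.9361 Im=-0.1052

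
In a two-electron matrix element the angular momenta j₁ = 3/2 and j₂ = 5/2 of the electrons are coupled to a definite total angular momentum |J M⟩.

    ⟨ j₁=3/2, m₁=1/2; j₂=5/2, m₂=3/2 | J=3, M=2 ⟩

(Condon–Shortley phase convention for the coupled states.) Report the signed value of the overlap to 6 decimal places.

-0.288675

√[7·1!2!4!/8! · 2!1!4!1!5!1!] = √(48)
  +(−1)^0/∏(0,1,1,4,1,0)! = 1/24  (running 1/24)
  +(−1)^1/∏(1,0,0,3,2,1)! = -1/12  (running -1/24)
⟨..|..⟩ = √(48)·(-1/24) = -0.288675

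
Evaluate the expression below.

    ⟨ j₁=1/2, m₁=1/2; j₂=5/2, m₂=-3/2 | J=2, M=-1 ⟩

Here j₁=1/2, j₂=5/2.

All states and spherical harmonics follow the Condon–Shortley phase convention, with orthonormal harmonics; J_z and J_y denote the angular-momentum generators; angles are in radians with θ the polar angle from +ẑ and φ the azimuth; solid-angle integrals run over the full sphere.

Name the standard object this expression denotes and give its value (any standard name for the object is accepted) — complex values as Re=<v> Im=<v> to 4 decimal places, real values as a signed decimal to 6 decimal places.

This is a Clebsch–Gordan (vector-coupling) coefficient.
j₁+j₂−J=1  J+j₁−j₂=0  J−j₁+j₂=4  j₁+j₂+J+1=6
(j₁±m₁, j₂±m₂, J±M) = (1,0,1,4,1,3)
P² = 24
sum k=0..0:
  [0] +1/6 = 1/6
S = 1/6
C² = P²·S² = 2/3 ; C = +0.816497

Clebsch–Gordan coefficient, +√(2/3) ≈ +0.816497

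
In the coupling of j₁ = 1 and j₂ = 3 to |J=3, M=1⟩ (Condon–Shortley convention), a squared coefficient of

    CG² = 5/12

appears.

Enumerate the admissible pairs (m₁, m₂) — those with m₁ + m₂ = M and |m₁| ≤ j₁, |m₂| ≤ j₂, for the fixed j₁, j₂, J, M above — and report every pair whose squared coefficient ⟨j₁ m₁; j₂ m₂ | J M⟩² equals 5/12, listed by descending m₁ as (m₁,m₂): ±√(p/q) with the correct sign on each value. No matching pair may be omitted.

(-1,2): −√(5/12)

Admissible pairs with m₁+m₂ = M = 1: (-1,2), (0,1), (1,0)
  (m₁,m₂)=(1,0): CG² = 1/2, CG = +√(1/2)
  (m₁,m₂)=(0,1): CG² = 1/12, CG = −√(1/12)
  (m₁,m₂)=(-1,2): CG² = 5/12, CG = −√(5/12)   ← matches the target
Pairs with CG² = 5/12: (-1,2): −√(5/12)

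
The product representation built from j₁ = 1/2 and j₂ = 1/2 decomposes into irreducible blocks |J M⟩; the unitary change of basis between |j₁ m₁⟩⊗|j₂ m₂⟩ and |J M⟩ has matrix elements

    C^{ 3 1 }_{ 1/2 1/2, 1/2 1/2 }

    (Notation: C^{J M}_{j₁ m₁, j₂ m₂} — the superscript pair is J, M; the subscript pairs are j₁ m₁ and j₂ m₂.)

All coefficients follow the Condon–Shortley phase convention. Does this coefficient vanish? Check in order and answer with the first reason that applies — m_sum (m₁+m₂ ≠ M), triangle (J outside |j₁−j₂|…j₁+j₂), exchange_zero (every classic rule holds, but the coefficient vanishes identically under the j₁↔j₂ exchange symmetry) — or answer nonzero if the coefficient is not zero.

triangle

m-sum: m₁+m₂ = 1/2+1/2 = 1, M = 1  ✓
triangle: need |j₁−j₂| ≤ J ≤ j₁+j₂, i.e. J ∈ [0, 1]; J = 3 is outside ✗ ⇒ coefficient is 0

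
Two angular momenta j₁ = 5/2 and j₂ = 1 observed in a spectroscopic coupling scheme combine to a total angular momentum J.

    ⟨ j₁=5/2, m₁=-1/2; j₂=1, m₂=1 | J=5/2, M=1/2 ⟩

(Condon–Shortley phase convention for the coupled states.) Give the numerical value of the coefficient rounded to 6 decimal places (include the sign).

-0.717137

j₁+j₂−J=1  J+j₁−j₂=4  J−j₁+j₂=1  j₁+j₂+J+1=7
(j₁±m₁, j₂±m₂, J±M) = (2,3,2,0,3,2)
P² = 288/35
sum k=1..1:
  [1] −1/4 = -1/4
S = -1/4
C² = P²·S² = 18/35 ; C = -0.717137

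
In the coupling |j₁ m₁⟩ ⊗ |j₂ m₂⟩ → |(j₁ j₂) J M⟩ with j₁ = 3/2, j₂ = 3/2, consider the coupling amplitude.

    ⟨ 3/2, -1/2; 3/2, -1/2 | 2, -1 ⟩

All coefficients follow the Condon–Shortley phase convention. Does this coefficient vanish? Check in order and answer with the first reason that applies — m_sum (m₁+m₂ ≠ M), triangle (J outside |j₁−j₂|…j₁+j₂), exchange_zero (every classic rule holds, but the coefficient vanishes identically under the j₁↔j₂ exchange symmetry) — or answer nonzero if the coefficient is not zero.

m-sum: m₁+m₂ = -1/2+(-1/2) = -1, M = -1  ✓
triangle: |j₁−j₂| = 0 ≤ J = 2 ≤ j₁+j₂ = 3  ✓
exchange: j₁=j₂ and m₁=m₂, and (−1)^(j₁+j₂−J) = (−1)^1 = −1 forces ⟨j₁m₁;j₂m₂|JM⟩ = −⟨j₂m₂;j₁m₁|JM⟩ = −⟨j₁m₁;j₂m₂|JM⟩ ⇒ the coefficient vanishes identically
Racah sum check: Σ_k collapses to 0 ⇒ CG = 0

exchange_zero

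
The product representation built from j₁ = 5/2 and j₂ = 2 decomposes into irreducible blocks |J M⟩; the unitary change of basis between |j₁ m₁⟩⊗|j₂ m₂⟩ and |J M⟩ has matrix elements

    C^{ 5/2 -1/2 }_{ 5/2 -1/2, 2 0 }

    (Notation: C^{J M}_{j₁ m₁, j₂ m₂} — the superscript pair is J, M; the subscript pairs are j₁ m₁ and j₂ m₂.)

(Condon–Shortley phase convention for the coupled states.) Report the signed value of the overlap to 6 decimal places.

j₁+j₂−J=2  J+j₁−j₂=3  J−j₁+j₂=2  j₁+j₂+J+1=8
(j₁±m₁, j₂±m₂, J±M) = (2,3,2,2,2,3)
P² = 72/35
sum k=0..2:
  [0] +1/24 = 1/24
  [1] −1/2 = -1/2
  [2] +1/8 = 1/8
S = -1/3
C² = P²·S² = 8/35 ; C = -0.478091

-0.478091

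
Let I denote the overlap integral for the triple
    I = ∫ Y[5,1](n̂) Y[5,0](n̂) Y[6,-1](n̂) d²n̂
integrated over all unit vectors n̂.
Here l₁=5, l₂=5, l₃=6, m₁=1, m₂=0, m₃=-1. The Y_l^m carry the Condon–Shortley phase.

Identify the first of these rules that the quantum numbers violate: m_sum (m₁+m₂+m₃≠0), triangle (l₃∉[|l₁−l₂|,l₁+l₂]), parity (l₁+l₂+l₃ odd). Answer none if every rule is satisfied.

none

Σmᵢ = 0  ✓
l₃∈[|l₁−l₂|,l₁+l₂]=[0,10], have l₃=6  ✓
Σlᵢ = 16 ⇒ even  ✓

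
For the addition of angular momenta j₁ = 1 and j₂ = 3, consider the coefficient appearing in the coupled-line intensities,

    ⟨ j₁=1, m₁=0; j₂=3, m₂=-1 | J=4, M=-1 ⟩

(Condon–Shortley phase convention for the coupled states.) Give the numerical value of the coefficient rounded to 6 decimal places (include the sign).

triangle: 0!×2!×6!/9! = 1440/362880
(j±m)!: 1!×1!×2!×4!×3!×5! = 34560
prefactor² = (2J+1)×Δ×N² = 8640/7
  k=0: +1/(0!×0!×1!×2!×1!×4!) = 1/48
Σ = 1/48  ⇒  CG² = 8640/7×(1/48)² = 15/28
CG = +√(15/28) = +0.731925

+√(15/28) = +0.731925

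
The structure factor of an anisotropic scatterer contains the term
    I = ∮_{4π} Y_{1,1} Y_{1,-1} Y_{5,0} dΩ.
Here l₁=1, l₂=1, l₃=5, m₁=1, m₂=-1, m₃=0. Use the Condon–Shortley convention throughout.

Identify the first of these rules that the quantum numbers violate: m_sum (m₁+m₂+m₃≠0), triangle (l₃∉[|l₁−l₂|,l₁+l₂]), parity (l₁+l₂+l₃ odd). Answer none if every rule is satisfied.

azimuthal sum: 1 − 1 + 0 = 0  ✓
l₃ must lie in [0,2]; have l₃=5  ✗
L = 1 + 1 + 5 = 7 (odd)

triangle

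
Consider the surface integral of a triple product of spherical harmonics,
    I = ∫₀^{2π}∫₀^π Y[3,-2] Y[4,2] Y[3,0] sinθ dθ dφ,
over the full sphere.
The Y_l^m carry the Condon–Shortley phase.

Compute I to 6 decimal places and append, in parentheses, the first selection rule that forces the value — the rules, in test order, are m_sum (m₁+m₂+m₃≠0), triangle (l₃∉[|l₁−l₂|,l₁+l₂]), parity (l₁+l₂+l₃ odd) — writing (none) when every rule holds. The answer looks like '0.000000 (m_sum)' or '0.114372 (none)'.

-0.044418 (none)

Checks pass: Σm=0; 10 even; l₃=3∈[1,7].
(2·3+1)(2·4+1)(2·3+1) = 441
Δ: 4! 2! 4! / 11! → 1/34650
sum: t=1:−1/72 t=2:+1/16 t=3:−1/72 = 5/144
3j²(3 4 3; 0 0 0) = Δ·Π!·Σ² = 2/77  (sign -1)
sum: t=3:−1/72 t=4:+1/96 = -1/288
3j²(3 4 3; -2 2 0) = Δ·Π!·Σ² = 1/462  (sign +1)
combine: 4πI² = 441·2/77·1/462 = 3/121
take √, sign -1: I = -0.04441841
No selection rule forces the value: the integral is nonzero (none).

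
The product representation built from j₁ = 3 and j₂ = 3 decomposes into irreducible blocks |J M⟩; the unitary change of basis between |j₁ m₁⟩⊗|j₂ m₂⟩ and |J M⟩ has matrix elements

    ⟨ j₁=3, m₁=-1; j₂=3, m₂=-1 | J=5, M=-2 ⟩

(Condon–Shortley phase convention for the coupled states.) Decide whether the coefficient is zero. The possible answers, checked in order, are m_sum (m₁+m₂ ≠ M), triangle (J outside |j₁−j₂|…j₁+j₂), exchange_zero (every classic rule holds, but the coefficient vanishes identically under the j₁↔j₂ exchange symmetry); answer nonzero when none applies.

exchange_zero

m-sum: m₁+m₂ = -1+(-1) = -2, M = -2  ✓
triangle: |j₁−j₂| = 0 ≤ J = 5 ≤ j₁+j₂ = 6  ✓
exchange: j₁=j₂ and m₁=m₂, and (−1)^(j₁+j₂−J) = (−1)^1 = −1 forces ⟨j₁m₁;j₂m₂|JM⟩ = −⟨j₂m₂;j₁m₁|JM⟩ = −⟨j₁m₁;j₂m₂|JM⟩ ⇒ the coefficient vanishes identically
Racah sum check: Σ_k collapses to 0 ⇒ CG = 0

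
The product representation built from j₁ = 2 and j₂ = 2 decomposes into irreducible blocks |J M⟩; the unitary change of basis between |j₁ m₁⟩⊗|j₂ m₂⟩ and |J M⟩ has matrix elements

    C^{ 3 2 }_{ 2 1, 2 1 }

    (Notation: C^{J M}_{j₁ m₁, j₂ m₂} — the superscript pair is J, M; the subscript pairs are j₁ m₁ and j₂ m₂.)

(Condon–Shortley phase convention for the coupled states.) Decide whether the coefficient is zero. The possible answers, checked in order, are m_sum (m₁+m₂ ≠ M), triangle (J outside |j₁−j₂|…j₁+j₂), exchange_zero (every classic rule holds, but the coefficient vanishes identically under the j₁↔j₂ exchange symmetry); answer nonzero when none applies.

m-sum: m₁+m₂ = 1+1 = 2, M = 2  ✓
triangle: |j₁−j₂| = 0 ≤ J = 3 ≤ j₁+j₂ = 4  ✓
exchange: j₁=j₂ and m₁=m₂, and (−1)^(j₁+j₂−J) = (−1)^1 = −1 forces ⟨j₁m₁;j₂m₂|JM⟩ = −⟨j₂m₂;j₁m₁|JM⟩ = −⟨j₁m₁;j₂m₂|JM⟩ ⇒ the coefficient vanishes identically
Racah sum check: Σ_k collapses to 0 ⇒ CG = 0

exchange_zero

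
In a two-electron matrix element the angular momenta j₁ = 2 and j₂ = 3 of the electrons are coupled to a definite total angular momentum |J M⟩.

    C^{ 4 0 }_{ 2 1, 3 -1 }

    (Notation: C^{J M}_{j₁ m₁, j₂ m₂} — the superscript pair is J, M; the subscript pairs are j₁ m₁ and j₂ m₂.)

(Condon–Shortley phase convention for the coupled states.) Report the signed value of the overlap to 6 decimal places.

+0.597614  (= +√(5/14))

triangle: 1!×3!×5!/10! = 720/3628800
(j±m)!: 3!×1!×2!×4!×4!×4! = 165888
prefactor² = (2J+1)×Δ×N² = 10368/35
  k=0: +1/(0!×1!×1!×2!×2!×3!) = 1/24
  k=1: −1/(1!×0!×0!×1!×3!×4!) = -1/144
Σ = 5/144  ⇒  CG² = 10368/35×(5/144)² = 5/14
CG = +√(5/14) = +0.597614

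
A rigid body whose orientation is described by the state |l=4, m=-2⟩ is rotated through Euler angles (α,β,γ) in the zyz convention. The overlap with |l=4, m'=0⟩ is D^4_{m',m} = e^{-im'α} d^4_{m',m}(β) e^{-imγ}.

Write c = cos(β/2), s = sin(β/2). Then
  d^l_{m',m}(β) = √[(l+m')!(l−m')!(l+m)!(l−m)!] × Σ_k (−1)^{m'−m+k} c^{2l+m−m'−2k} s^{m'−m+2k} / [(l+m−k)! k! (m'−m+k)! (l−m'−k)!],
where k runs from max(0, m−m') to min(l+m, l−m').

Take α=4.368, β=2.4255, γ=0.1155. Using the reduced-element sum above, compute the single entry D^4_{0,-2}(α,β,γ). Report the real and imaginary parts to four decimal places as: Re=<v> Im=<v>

Re=0.4947 Im=0.1164

Split into d^4_{0,-2}(β=2.4255) × two z-phases.
Half-angle: c=0.350445, s=0.936583. N=√(24·24·2·720)=910.735966
Admissible k: 0..2 (factorial args all ≥0)
  k=0: (−1)^2·910.7360/(96)·0.3504^6·0.9366^2 = +0.015415
  k=1: (−1)^3·910.7360/(36)·0.3504^4·0.9366^4 = -0.293600
  k=2: (−1)^4·910.7360/(96)·0.3504^2·0.9366^6 = +0.786393
d^4_{0,-2}(2.4255) = +0.015415 -0.293600 +0.786393 = +0.508208
Phases: e^{-i·(0)·4.3680}=+1.000000+0.000000i, e^{-i·(-2)·0.1155}=+0.973438+0.228951i ⇒ D=+0.494709+0.116355i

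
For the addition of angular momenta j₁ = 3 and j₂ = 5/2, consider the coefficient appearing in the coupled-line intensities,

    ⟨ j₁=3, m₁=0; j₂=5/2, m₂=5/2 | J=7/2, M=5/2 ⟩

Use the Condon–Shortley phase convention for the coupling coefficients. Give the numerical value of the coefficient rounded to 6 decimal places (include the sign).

√[8·2!4!3!/10! · 3!3!5!0!6!1!] = √(13824/7)
  +(−1)^2/∏(2,0,1,3,3,0)! = 1/72  (running 1/72)
⟨..|..⟩ = √(13824/7)·(1/72) = +0.617213

+√(8/21) ≈ +0.617213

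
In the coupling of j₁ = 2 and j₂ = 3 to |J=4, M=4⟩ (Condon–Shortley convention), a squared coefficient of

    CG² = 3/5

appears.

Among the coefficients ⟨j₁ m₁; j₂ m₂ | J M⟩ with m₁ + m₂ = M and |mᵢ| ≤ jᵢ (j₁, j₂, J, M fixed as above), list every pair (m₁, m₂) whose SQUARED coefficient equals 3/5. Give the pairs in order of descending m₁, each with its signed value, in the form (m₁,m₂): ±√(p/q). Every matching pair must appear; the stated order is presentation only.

Admissible pairs with m₁+m₂ = M = 4: (1,3), (2,2)
  (m₁,m₂)=(2,2): CG² = 2/5, CG = +√(2/5)
  (m₁,m₂)=(1,3): CG² = 3/5, CG = −√(3/5)   ← matches the target
Pairs with CG² = 3/5: (1,3): −√(3/5)

(1,3): −√(3/5)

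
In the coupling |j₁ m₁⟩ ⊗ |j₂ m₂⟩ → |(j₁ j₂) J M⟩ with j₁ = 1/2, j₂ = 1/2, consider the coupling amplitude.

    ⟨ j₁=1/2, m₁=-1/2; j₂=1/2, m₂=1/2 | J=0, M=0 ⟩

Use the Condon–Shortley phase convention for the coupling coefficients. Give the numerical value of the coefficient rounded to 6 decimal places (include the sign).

-0.707107

√[1·1!0!0!/2! · 0!1!1!0!0!0!] = √(1/2)
  +(−1)^1/∏(1,0,0,0,0,0)! = -1  (running -1)
⟨..|..⟩ = √(1/2)·(-1) = -0.707107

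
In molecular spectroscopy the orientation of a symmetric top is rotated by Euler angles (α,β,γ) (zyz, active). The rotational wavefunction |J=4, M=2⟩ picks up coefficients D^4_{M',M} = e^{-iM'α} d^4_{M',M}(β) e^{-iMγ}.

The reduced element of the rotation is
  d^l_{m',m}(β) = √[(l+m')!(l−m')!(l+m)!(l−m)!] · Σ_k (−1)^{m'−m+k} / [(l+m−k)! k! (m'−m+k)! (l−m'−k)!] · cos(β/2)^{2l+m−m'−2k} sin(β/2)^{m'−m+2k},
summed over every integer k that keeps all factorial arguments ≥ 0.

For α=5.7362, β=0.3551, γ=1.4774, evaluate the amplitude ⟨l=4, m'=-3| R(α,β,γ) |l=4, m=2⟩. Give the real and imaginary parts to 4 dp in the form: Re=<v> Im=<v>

Re=-0.0002 Im=0.0018

First d^4_{-3,2}(β=0.3551), then the phase factors e^{-i(-3)α} and e^{-i(2)γ}:
Half-angle: c=0.984279, s=0.176619. N=√(1·5040·720·2)=2693.993318
k: max(0,(2)−(-3))=5 … min(4+(2),4−(-3))=6
  k=5: (−1)^0·2693.9933/(240)·0.9843^3·0.1766^5 = +0.001840
  k=6: (−1)^1·2693.9933/(720)·0.9843^1·0.1766^7 = -0.000020
d^4_{-3,2}(0.3551) = +0.001840 -0.000020 = +0.001820
Attach z-rotation phases: D = e^{-i(-3)(5.7362)}·(+0.001820)·e^{-i(2)(1.4774)} = -0.000212+0.001807i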